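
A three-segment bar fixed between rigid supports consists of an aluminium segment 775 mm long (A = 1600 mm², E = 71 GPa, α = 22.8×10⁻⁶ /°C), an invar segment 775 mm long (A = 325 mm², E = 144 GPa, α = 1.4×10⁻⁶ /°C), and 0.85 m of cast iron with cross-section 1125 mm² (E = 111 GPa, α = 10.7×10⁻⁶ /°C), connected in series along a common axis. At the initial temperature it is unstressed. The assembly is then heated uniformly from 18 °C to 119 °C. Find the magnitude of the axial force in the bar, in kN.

Free thermal expansion of the whole bar: Σ αᵢΔT Lᵢ = 22.8×10⁻⁶×101×775 + 1.4×10⁻⁶×101×775 + 10.7×10⁻⁶×101×850 = 2.813 mm.
The rigid supports impose zero overall length change; the single axial force P common to all segments must satisfy P Σ Lᵢ/(AᵢEᵢ) = δ_free.
The series flexibility is Σ Lᵢ/(AᵢEᵢ) = 775/(1600×71×10³) + 775/(325×144×10³) + 850/(1125×111×10³) = 3.019×10⁻⁵ mm/N.
Hence P = δ_free / Σ(L/AE) = 2.813/3.019×10⁻⁵ = 93.18 kN (compressive).

P ≈ 93.2 kN (compressive)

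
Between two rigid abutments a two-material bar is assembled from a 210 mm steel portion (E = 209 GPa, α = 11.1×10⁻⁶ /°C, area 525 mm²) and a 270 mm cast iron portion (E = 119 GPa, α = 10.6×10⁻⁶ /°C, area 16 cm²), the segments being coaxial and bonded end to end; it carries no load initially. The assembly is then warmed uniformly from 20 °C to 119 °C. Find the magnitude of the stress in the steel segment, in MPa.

Free thermal expansion of the whole bar: Σ αᵢΔT Lᵢ = 11.1×10⁻⁶×99×210 + 10.6×10⁻⁶×99×270 = 0.5141 mm.
The walls prevent any net length change, so an axial force P (same in every segment) develops. Compatibility: P · Σ Lᵢ/(AᵢEᵢ) = δ_free.
Σ Lᵢ/(AᵢEᵢ) = 210/(525×209×10³) + 270/(1600×119×10³) = 3.332×10⁻⁶ mm/N.
So P = 0.5141 / 3.332×10⁻⁶ = 154.3 kN, compressive.
σ_{steel} = P / A = 154300 / 525 = 293.9 MPa.

σ ≈ 294 MPa (compressive)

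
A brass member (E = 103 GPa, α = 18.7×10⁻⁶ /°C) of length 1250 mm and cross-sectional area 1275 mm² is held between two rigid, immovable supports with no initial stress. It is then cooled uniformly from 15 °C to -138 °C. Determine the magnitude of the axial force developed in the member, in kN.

With zero net strain, σ = E·αΔT = 103 GPa × 18.7×10⁻⁶ × 153 = 294.7 MPa.
Axial force P = σA = 294.7 × 1275 = 375700 N = 375.7 kN, tensile.

P ≈ 376 kN (tensile)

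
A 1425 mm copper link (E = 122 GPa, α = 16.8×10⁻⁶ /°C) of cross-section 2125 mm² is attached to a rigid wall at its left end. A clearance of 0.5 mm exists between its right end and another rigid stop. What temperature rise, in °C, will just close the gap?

The gap closes when αΔT L = 0.5 mm, since the link is still unstressed at that instant.
So ΔT = g/(αL) = 0.5/(16.8×10⁻⁶ × 1425) = 20.89 °C.

ΔT ≈ 20.9 °C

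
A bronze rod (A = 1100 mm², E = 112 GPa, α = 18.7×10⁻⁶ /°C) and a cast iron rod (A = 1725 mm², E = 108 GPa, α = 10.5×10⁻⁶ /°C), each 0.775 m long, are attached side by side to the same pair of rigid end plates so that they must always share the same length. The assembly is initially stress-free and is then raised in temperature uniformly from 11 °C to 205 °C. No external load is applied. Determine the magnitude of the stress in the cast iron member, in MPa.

σ ≈ 68.4 MPa (tensile)

Both members must finish at the same length. With the larger α, the bronze tends to over-expand; the plates restrain it, putting the bronze in compression and the cast iron in tension. With no external load the two internal forces are equal and opposite, magnitude P.
Compatibility of the two members (thermal + elastic change equal): (α₁ − α₂)ΔT = P·[1/(A₁E₁) + 1/(A₂E₂)].
|α₁ − α₂|·ΔT = 8.2×10⁻⁶ × 194 = 0.001591.
1/(A₁E₁) + 1/(A₂E₂) = 1/(1100×112×10³) + 1/(1725×108×10³) = 1.348×10⁻⁸ N⁻¹.
So P = 0.001591 / 1.348×10⁻⁸ = 118 kN.
σ_{cast iron} = P/A₂ = 118000/1725 = 68.39 MPa, tensile.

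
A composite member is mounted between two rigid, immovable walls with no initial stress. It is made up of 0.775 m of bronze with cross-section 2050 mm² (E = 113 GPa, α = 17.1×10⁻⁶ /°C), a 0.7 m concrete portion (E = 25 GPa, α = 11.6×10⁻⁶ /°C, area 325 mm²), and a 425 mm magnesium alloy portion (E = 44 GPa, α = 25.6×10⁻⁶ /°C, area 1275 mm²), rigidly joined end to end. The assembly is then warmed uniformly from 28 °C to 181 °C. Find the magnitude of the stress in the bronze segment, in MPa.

σ ≈ 24.8 MPa (compressive)

Free thermal expansion of the whole bar: Σ αᵢΔT Lᵢ = 17.1×10⁻⁶×153×775 + 11.6×10⁻⁶×153×700 + 25.6×10⁻⁶×153×425 = 4.935 mm.
The rigid supports impose zero overall length change; the single axial force P common to all segments must satisfy P Σ Lᵢ/(AᵢEᵢ) = δ_free.
Σ Lᵢ/(AᵢEᵢ) = 775/(2050×113×10³) + 700/(325×25×10³) + 425/(1275×44×10³) = 9.708×10⁻⁵ mm/N.
Hence P = δ_free / Σ(L/AE) = 4.935/9.708×10⁻⁵ = 50.83 kN (compressive).
σ_{bronze} = P / A = 50830 / 2050 = 24.8 MPa.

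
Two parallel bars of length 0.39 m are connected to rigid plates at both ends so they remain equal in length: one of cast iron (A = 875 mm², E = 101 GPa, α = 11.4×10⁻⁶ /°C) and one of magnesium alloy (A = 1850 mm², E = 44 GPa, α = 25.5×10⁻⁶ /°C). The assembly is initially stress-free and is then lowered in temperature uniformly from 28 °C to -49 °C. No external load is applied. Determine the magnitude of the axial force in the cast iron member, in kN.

P ≈ 46 kN (compressive in the cast iron)

The magnesium alloy has the larger α, so on cooling it would change length more than the cast iron if both were free. The rigid plates force a common final length, so the magnesium alloy is put into tension and the cast iron into compression, with equal and opposite forces P (no external load).
Compatibility of the two members (thermal + elastic change equal): (α₁ − α₂)ΔT = P·[1/(A₁E₁) + 1/(A₂E₂)].
|α₁ − α₂|·ΔT = 14.1×10⁻⁶ × 77 = 0.001086.
1/(A₁E₁) + 1/(A₂E₂) = 1/(875×101×10³) + 1/(1850×44×10³) = 2.36×10⁻⁸ N⁻¹.
So P = 0.001086 / 2.36×10⁻⁸ = 46 kN.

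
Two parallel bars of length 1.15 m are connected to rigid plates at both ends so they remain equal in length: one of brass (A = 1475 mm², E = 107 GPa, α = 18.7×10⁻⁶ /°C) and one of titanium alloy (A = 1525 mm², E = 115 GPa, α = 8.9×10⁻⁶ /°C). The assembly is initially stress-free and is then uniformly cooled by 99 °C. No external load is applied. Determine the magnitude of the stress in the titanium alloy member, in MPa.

σ ≈ 52.8 MPa (compressive)

Both members must finish at the same length. With the larger α, the brass tends to over-contract; the plates restrain it, putting the brass in tension and the titanium alloy in compression. With no external load the two internal forces are equal and opposite, magnitude P.
Setting the final lengths equal and cancelling L: (α₁ − α₂)ΔT = P/(A₁E₁) + P/(A₂E₂).
|α₁ − α₂|·ΔT = 9.8×10⁻⁶ × 99 = 0.0009702.
1/(A₁E₁) + 1/(A₂E₂) = 1/(1475×107×10³) + 1/(1525×115×10³) = 1.204×10⁻⁸ N⁻¹.
P = 0.0009702 / 1.204×10⁻⁸ = 80590 N = 80.59 kN.
σ_{titanium alloy} = P/A₂ = 80590/1525 = 52.85 MPa, compressive.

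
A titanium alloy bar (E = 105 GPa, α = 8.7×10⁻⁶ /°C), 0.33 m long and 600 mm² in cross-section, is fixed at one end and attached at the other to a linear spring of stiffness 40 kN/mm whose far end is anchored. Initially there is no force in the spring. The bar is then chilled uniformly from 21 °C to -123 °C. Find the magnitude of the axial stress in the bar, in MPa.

Free thermal contraction: δ_free = αΔT L = 8.7×10⁻⁶ × 144 × 330 = 0.4134 mm.
Let P be the tensile force in the spring. The bar extends elastically by PL/(AE) and the spring stretches by P/k; together these equal δ_free.
So P = δ_free / [L/(AE) + 1/k] = 0.4134 / [ 330/(600×105×10³) + 1/(40×10³) ].
P = 0.4134 / 3.024×10⁻⁵ = 13670 N.
σ = P/A = 13670/600 = 22.79 MPa.

σ ≈ 22.8 MPa (tensile)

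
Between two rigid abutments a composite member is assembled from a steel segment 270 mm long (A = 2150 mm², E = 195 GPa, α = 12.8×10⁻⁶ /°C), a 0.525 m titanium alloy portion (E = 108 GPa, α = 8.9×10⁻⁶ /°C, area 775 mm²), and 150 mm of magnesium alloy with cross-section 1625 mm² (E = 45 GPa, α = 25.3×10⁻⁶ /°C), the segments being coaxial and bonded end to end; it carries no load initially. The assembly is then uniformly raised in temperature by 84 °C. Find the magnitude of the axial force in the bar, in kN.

With the walls removed the bar would change length by δ_free = Σ αᵢΔT Lᵢ = 12.8×10⁻⁶×84×270 + 8.9×10⁻⁶×84×525 + 25.3×10⁻⁶×84×150 = 1.002 mm.
Since the ends are fixed, an axial force P builds up, equal in every segment, with P · Σ Lᵢ/(AᵢEᵢ) = δ_free.
Σ Lᵢ/(AᵢEᵢ) = 270/(2150×195×10³) + 525/(775×108×10³) + 150/(1625×45×10³) = 8.968×10⁻⁶ mm/N.
Hence P = δ_free / Σ(L/AE) = 1.002/8.968×10⁻⁶ = 111.7 kN (compressive).

P ≈ 112 kN (compressive)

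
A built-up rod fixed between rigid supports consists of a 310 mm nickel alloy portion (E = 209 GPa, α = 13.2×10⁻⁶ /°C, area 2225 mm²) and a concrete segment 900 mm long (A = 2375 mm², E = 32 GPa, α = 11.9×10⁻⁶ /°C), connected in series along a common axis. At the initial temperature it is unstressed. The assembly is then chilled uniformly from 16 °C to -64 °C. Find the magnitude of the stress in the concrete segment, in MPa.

With the walls removed the bar would change length by δ_free = Σ αᵢΔT Lᵢ = 13.2×10⁻⁶×80×310 + 11.9×10⁻⁶×80×900 = 1.184 mm.
The rigid supports impose zero overall length change; the single axial force P common to all segments must satisfy P Σ Lᵢ/(AᵢEᵢ) = δ_free.
The series flexibility is Σ Lᵢ/(AᵢEᵢ) = 310/(2225×209×10³) + 900/(2375×32×10³) = 1.251×10⁻⁵ mm/N.
P = 1.184 / 1.251×10⁻⁵ = 94670 N = 94.67 kN, tensile.
σ_{concrete} = P / A = 94670 / 2375 = 39.86 MPa.

σ ≈ 39.9 MPa (tensile)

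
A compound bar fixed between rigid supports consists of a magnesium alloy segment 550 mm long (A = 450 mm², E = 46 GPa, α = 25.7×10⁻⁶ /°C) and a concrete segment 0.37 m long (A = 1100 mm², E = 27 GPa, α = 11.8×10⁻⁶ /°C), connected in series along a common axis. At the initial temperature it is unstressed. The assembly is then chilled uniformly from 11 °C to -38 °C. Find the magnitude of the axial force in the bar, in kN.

With the walls removed the bar would change length by δ_free = Σ αᵢΔT Lᵢ = 25.7×10⁻⁶×49×550 + 11.8×10⁻⁶×49×370 = 0.9065 mm.
Since the ends are fixed, an axial force P builds up, equal in every segment, with P · Σ Lᵢ/(AᵢEᵢ) = δ_free.
Σ Lᵢ/(AᵢEᵢ) = 550/(450×46×10³) + 370/(1100×27×10³) = 3.903×10⁻⁵ mm/N.
So P = 0.9065 / 3.903×10⁻⁵ = 23.23 kN, tensile.

P ≈ 23.2 kN (tensile)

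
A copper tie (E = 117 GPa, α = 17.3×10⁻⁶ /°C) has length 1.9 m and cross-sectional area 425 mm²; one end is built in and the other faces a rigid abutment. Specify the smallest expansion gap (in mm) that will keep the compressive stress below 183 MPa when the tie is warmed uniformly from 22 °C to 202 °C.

g ≈ 2.94 mm

Free expansion if unrestrained: δ_free = αΔT L = 17.3×10⁻⁶ × 180 × 1900 = 5.917 mm.
At the allowable stress the elastic shortening the wall may impose is σL/E = 183 × 1900 / (117×10³) = 2.972 mm.
So the gap has to take up the difference, g_min = δ_free − σL/E = 5.917 − 2.972 = 2.945 mm.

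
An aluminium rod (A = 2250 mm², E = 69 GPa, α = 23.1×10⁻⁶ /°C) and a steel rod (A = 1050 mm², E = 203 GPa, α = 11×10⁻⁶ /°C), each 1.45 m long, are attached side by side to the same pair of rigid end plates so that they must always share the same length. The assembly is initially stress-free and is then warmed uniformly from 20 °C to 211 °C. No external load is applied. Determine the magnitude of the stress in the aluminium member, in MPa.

σ ≈ 92.3 MPa (compressive)

Both members must finish at the same length. With the larger α, the aluminium tends to over-expand; the plates restrain it, putting the aluminium in compression and the steel in tension. With no external load the two internal forces are equal and opposite, magnitude P.
Compatibility of the two members (thermal + elastic change equal): (α₁ − α₂)ΔT = P·[1/(A₁E₁) + 1/(A₂E₂)].
|α₁ − α₂|·ΔT = 12.1×10⁻⁶ × 191 = 0.002311.
1/(A₁E₁) + 1/(A₂E₂) = 1/(2250×69×10³) + 1/(1050×203×10³) = 1.113×10⁻⁸ N⁻¹.
P = 0.002311 / 1.113×10⁻⁸ = 207600 N = 207.6 kN.
σ_{aluminium} = P/A₁ = 207600/2250 = 92.26 MPa, compressive.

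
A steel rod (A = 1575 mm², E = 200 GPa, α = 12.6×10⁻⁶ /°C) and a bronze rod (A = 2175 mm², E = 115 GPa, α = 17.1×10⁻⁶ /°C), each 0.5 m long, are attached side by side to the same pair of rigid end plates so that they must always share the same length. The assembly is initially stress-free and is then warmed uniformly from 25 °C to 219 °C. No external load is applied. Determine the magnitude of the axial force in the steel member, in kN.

P ≈ 122 kN (tensile in the steel)

The bronze has the larger α, so on heating it would change length more than the steel if both were free. The rigid plates force a common final length, so the bronze is put into compression and the steel into tension, with equal and opposite forces P (no external load).
Compatibility of the two members (thermal + elastic change equal): (α₁ − α₂)ΔT = P·[1/(A₁E₁) + 1/(A₂E₂)].
|α₁ − α₂|·ΔT = 4.5×10⁻⁶ × 194 = 0.000873.
1/(A₁E₁) + 1/(A₂E₂) = 1/(1575×200×10³) + 1/(2175×115×10³) = 7.173×10⁻⁹ N⁻¹.
P = 0.000873 / 7.173×10⁻⁹ = 121700 N = 121.7 kN.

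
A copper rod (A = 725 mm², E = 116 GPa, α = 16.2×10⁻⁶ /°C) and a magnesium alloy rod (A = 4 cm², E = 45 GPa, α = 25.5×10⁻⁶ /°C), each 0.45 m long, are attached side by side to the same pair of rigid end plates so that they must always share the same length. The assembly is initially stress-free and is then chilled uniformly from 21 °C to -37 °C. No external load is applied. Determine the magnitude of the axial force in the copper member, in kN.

Both members must finish at the same length. With the larger α, the magnesium alloy tends to over-contract; the plates restrain it, putting the magnesium alloy in tension and the copper in compression. With no external load the two internal forces are equal and opposite, magnitude P.
Equating the net (thermal + elastic) strains gives |α₁ − α₂|·ΔT = P·[1/(A₁E₁) + 1/(A₂E₂)].
|α₁ − α₂|·ΔT = 9.3×10⁻⁶ × 58 = 0.0005394.
1/(A₁E₁) + 1/(A₂E₂) = 1/(725×116×10³) + 1/(400×45×10³) = 6.745×10⁻⁸ N⁻¹.
So P = 0.0005394 / 6.745×10⁻⁸ = 7.997 kN.

P ≈ 8 kN (compressive in the copper)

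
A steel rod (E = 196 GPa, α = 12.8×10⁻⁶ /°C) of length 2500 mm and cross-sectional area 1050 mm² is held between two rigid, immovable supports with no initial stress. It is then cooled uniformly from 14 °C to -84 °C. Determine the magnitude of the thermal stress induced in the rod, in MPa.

With length fixed, the mechanical strain must cancel the thermal strain αΔT = 12.8×10⁻⁶ × 98 = 1254.4×10⁻⁶.
Hence σ = E·αΔT = 196×10³ × 1254.4×10⁻⁶ = 245.9 MPa, tensile.

σ ≈ 246 MPa (tensile)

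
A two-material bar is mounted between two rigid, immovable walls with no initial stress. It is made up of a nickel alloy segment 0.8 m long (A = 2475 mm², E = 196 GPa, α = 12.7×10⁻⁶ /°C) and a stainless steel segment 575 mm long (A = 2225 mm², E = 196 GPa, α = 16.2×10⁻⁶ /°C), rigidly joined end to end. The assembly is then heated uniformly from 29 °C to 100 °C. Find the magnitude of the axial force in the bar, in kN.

P ≈ 466 kN (compressive)

If the supports were absent, the total length change would be Σ αᵢΔT Lᵢ = 12.7×10⁻⁶×71×800 + 16.2×10⁻⁶×71×575 = 1.383 mm.
The rigid supports impose zero overall length change; the single axial force P common to all segments must satisfy P Σ Lᵢ/(AᵢEᵢ) = δ_free.
The series flexibility is Σ Lᵢ/(AᵢEᵢ) = 800/(2475×196×10³) + 575/(2225×196×10³) = 2.968×10⁻⁶ mm/N.
P = 1.383 / 2.968×10⁻⁶ = 465900 N = 465.9 kN, compressive.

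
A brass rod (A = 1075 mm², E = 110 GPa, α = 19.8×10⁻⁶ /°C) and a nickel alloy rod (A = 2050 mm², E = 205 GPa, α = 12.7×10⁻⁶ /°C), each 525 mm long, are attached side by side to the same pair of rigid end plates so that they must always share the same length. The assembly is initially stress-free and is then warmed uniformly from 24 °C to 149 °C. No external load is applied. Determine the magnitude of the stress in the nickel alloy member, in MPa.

The brass has the larger α, so on heating it would change length more than the nickel alloy if both were free. The rigid plates force a common final length, so the brass is put into compression and the nickel alloy into tension, with equal and opposite forces P (no external load).
Setting the final lengths equal and cancelling L: (α₁ − α₂)ΔT = P/(A₁E₁) + P/(A₂E₂).
|α₁ − α₂|·ΔT = 7.1×10⁻⁶ × 125 = 0.0008875.
1/(A₁E₁) + 1/(A₂E₂) = 1/(1075×110×10³) + 1/(2050×205×10³) = 1.084×10⁻⁸ N⁻¹.
P = 0.0008875 / 1.084×10⁻⁸ = 81900 N = 81.9 kN.
σ_{nickel alloy} = P/A₂ = 81900/2050 = 39.95 MPa, tensile.

σ ≈ 40 MPa (tensile)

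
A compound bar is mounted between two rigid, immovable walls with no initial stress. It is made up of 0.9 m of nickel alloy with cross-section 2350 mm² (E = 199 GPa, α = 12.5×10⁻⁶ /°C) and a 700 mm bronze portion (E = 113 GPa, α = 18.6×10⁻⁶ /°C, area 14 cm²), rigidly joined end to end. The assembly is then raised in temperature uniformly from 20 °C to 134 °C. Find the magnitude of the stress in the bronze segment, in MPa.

With the walls removed the bar would change length by δ_free = Σ αᵢΔT Lᵢ = 12.5×10⁻⁶×114×900 + 18.6×10⁻⁶×114×700 = 2.767 mm.
Since the ends are fixed, an axial force P builds up, equal in every segment, with P · Σ Lᵢ/(AᵢEᵢ) = δ_free.
The series flexibility is Σ Lᵢ/(AᵢEᵢ) = 900/(2350×199×10³) + 700/(1400×113×10³) = 6.349×10⁻⁶ mm/N.
So P = 2.767 / 6.349×10⁻⁶ = 435.8 kN, compressive.
σ_{bronze} = P / A = 435800 / 1400 = 311.3 MPa.

σ ≈ 311 MPa (compressive)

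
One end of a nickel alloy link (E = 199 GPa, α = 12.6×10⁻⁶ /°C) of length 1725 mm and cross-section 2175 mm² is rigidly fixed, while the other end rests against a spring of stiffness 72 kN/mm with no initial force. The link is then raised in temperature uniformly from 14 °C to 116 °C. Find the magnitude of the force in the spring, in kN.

P ≈ 124 kN

If the spring were absent the link would lengthen by αΔT L = 12.6×10⁻⁶ × 102 × 1725 = 2.217 mm.
Let P be the compressive force at the spring. The link shortens elastically by PL/(AE) and the spring compresses by P/k; together these equal δ_free.
P [ L/(AE) + 1/k ] = δ_free → P [ 1725/(2175×199×10³) + 1/(72×10³) ] = 2.217.
P = 2.217 / 1.787×10⁻⁵ = 124000 N.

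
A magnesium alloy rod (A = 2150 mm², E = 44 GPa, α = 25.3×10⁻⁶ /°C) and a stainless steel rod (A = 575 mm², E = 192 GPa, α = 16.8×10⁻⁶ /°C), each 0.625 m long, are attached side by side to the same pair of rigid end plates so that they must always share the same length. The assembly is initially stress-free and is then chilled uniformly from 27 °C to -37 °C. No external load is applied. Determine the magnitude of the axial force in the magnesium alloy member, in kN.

P ≈ 27.7 kN (tensile in the magnesium alloy)

Both members must finish at the same length. With the larger α, the magnesium alloy tends to over-contract; the plates restrain it, putting the magnesium alloy in tension and the stainless steel in compression. With no external load the two internal forces are equal and opposite, magnitude P.
Compatibility of the two members (thermal + elastic change equal): (α₁ − α₂)ΔT = P·[1/(A₁E₁) + 1/(A₂E₂)].
|α₁ − α₂|·ΔT = 8.5×10⁻⁶ × 64 = 0.000544.
1/(A₁E₁) + 1/(A₂E₂) = 1/(2150×44×10³) + 1/(575×192×10³) = 1.963×10⁻⁸ N⁻¹.
P = 0.000544 / 1.963×10⁻⁸ = 27710 N = 27.71 kN.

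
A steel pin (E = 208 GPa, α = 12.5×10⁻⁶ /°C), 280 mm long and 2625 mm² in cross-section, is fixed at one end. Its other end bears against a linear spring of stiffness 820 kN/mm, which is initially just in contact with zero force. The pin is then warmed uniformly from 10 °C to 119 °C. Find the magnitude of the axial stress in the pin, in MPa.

The unrestrained thermal change is αΔT L = 12.5×10⁻⁶ × 109 × 280 = 0.3815 mm.
With a force P in the spring, the elastic change of the pin is PL/(AE) and that of the spring is P/k; compatibility requires their sum to equal δ_free.
So P = δ_free / [L/(AE) + 1/k] = 0.3815 / [ 280/(2625×208×10³) + 1/(820×10³) ].
P = 0.3815 / 1.732×10⁻⁶ = 220200 N.
σ = P/A = 220200/2625 = 83.89 MPa.

σ ≈ 83.9 MPa (compressive)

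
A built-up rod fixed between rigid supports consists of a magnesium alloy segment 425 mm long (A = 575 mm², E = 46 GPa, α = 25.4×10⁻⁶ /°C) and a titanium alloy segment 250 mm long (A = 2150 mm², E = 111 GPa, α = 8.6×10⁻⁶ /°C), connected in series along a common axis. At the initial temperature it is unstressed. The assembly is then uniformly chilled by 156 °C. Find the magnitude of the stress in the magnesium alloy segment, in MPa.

Free thermal contraction of the whole bar: Σ αᵢΔT Lᵢ = 25.4×10⁻⁶×156×425 + 8.6×10⁻⁶×156×250 = 2.019 mm.
Since the ends are fixed, an axial force P builds up, equal in every segment, with P · Σ Lᵢ/(AᵢEᵢ) = δ_free.
The series flexibility is Σ Lᵢ/(AᵢEᵢ) = 425/(575×46×10³) + 250/(2150×111×10³) = 1.712×10⁻⁵ mm/N.
So P = 2.019 / 1.712×10⁻⁵ = 118 kN, tensile.
σ_{magnesium alloy} = P / A = 118000 / 575 = 205.2 MPa.

σ ≈ 205 MPa (tensile)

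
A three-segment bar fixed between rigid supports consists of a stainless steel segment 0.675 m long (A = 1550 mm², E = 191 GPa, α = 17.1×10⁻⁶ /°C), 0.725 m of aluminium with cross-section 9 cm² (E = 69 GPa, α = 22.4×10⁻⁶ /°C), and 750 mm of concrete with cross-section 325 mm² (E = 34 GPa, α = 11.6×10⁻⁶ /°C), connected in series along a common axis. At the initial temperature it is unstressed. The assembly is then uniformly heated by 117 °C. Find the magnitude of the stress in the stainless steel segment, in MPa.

σ ≈ 33.7 MPa (compressive)

Free thermal expansion of the whole bar: Σ αᵢΔT Lᵢ = 17.1×10⁻⁶×117×675 + 22.4×10⁻⁶×117×725 + 11.6×10⁻⁶×117×750 = 4.268 mm.
The rigid supports impose zero overall length change; the single axial force P common to all segments must satisfy P Σ Lᵢ/(AᵢEᵢ) = δ_free.
Σ Lᵢ/(AᵢEᵢ) = 675/(1550×191×10³) + 725/(900×69×10³) + 750/(325×34×10³) = 8.183×10⁻⁵ mm/N.
Hence P = δ_free / Σ(L/AE) = 4.268/8.183×10⁻⁵ = 52.16 kN (compressive).
σ_{stainless steel} = P / A = 52160 / 1550 = 33.65 MPa.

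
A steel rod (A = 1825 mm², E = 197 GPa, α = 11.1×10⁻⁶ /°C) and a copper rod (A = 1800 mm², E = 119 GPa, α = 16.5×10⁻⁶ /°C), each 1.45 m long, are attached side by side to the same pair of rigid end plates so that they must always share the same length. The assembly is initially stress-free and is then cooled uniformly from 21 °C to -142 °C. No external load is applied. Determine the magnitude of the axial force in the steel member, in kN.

Equilibrium of a rigid end plate with no external load gives equal and opposite internal forces ±P in the two members. Since α_{copper} > α_{steel}, cooling drives the copper into tension and the steel into compression.
Compatibility of the two members (thermal + elastic change equal): (α₁ − α₂)ΔT = P·[1/(A₁E₁) + 1/(A₂E₂)].
|α₁ − α₂|·ΔT = 5.4×10⁻⁶ × 163 = 0.0008802.
1/(A₁E₁) + 1/(A₂E₂) = 1/(1825×197×10³) + 1/(1800×119×10³) = 7.45×10⁻⁹ N⁻¹.
P = 0.0008802 / 7.45×10⁻⁹ = 118100 N = 118.1 kN.

P ≈ 118 kN (compressive in the steel)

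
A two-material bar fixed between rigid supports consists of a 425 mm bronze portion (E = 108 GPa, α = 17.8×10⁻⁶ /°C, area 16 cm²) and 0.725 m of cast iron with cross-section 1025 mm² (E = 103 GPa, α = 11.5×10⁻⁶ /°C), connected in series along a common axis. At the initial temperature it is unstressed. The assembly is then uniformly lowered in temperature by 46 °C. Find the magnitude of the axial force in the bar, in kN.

With the walls removed the bar would change length by δ_free = Σ αᵢΔT Lᵢ = 17.8×10⁻⁶×46×425 + 11.5×10⁻⁶×46×725 = 0.7315 mm.
The rigid supports impose zero overall length change; the single axial force P common to all segments must satisfy P Σ Lᵢ/(AᵢEᵢ) = δ_free.
The series flexibility is Σ Lᵢ/(AᵢEᵢ) = 425/(1600×108×10³) + 725/(1025×103×10³) = 9.327×10⁻⁶ mm/N.
P = 0.7315 / 9.327×10⁻⁶ = 78430 N = 78.43 kN, tensile.

P ≈ 78.4 kN (tensile)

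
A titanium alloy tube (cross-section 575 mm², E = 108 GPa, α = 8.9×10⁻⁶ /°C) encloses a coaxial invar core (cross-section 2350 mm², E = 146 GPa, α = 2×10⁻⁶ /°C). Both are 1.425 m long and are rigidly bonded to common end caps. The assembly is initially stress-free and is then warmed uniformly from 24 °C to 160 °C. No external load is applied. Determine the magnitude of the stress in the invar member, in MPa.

Both members must finish at the same length. With the larger α, the titanium alloy tends to over-expand; the plates restrain it, putting the titanium alloy in compression and the invar in tension. With no external load the two internal forces are equal and opposite, magnitude P.
Equating the net (thermal + elastic) strains gives |α₁ − α₂|·ΔT = P·[1/(A₁E₁) + 1/(A₂E₂)].
|α₁ − α₂|·ΔT = 6.9×10⁻⁶ × 136 = 0.0009384.
1/(A₁E₁) + 1/(A₂E₂) = 1/(575×108×10³) + 1/(2350×146×10³) = 1.902×10⁻⁸ N⁻¹.
So P = 0.0009384 / 1.902×10⁻⁸ = 49.34 kN.
σ_{invar} = P/A₂ = 49340/2350 = 21 MPa, tensile.

σ ≈ 21 MPa (tensile)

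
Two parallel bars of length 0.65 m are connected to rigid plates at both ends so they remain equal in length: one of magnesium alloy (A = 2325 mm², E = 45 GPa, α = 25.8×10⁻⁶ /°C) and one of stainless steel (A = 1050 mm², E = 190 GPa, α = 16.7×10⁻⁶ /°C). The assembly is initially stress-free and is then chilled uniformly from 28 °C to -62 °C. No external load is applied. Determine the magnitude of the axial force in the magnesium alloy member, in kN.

Equilibrium of a rigid end plate with no external load gives equal and opposite internal forces ±P in the two members. Since α_{magnesium alloy} > α_{stainless steel}, cooling drives the magnesium alloy into tension and the stainless steel into compression.
Compatibility of the two members (thermal + elastic change equal): (α₁ − α₂)ΔT = P·[1/(A₁E₁) + 1/(A₂E₂)].
|α₁ − α₂|·ΔT = 9.1×10⁻⁶ × 90 = 0.000819.
1/(A₁E₁) + 1/(A₂E₂) = 1/(2325×45×10³) + 1/(1050×190×10³) = 1.457×10⁻⁸ N⁻¹.
So P = 0.000819 / 1.457×10⁻⁸ = 56.21 kN.

P ≈ 56.2 kN (tensile in the magnesium alloy)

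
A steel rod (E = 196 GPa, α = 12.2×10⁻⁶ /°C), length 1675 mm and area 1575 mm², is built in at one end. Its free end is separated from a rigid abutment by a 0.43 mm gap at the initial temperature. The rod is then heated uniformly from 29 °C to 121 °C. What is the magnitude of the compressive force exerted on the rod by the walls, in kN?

If the wall were absent the rod would grow by αΔT L = 12.2×10⁻⁶ × 92 × 1675 = 1.88 mm.
This exceeds the 0.43 mm gap, so the wall pushes back. The portion of expansion that must be recovered elastically is δ_free − gap = 1.88 − 0.43 = 1.45 mm.
That suppressed elongation corresponds to σ = E·Δ/L = 196×10³ × 1.45/1675 = 169.7 MPa.
P = σA = 169.7 × 1575 = 267.2 kN.

P ≈ 267 kN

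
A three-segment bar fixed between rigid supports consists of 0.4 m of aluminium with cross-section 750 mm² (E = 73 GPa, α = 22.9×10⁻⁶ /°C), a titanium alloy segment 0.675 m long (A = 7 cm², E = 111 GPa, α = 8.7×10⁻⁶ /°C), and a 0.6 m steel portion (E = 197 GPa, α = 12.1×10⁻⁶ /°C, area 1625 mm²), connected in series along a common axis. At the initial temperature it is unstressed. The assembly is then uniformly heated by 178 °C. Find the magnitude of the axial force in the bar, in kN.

If the supports were absent, the total length change would be Σ αᵢΔT Lᵢ = 22.9×10⁻⁶×178×400 + 8.7×10⁻⁶×178×675 + 12.1×10⁻⁶×178×600 = 3.968 mm.
The walls prevent any net length change, so an axial force P (same in every segment) develops. Compatibility: P · Σ Lᵢ/(AᵢEᵢ) = δ_free.
The series flexibility is Σ Lᵢ/(AᵢEᵢ) = 400/(750×73×10³) + 675/(700×111×10³) + 600/(1625×197×10³) = 1.787×10⁻⁵ mm/N.
So P = 3.968 / 1.787×10⁻⁵ = 222.1 kN, compressive.

P ≈ 222 kN (compressive)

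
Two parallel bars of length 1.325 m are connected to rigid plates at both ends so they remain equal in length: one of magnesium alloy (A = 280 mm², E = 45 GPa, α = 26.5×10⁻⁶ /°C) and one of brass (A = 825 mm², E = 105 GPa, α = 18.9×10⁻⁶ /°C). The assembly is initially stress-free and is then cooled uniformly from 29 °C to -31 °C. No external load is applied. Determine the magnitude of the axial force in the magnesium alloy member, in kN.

P ≈ 5.02 kN (tensile in the magnesium alloy)

The magnesium alloy has the larger α, so on cooling it would change length more than the brass if both were free. The rigid plates force a common final length, so the magnesium alloy is put into tension and the brass into compression, with equal and opposite forces P (no external load).
Equating the net (thermal + elastic) strains gives |α₁ − α₂|·ΔT = P·[1/(A₁E₁) + 1/(A₂E₂)].
|α₁ − α₂|·ΔT = 7.6×10⁻⁶ × 60 = 0.000456.
1/(A₁E₁) + 1/(A₂E₂) = 1/(280×45×10³) + 1/(825×105×10³) = 9.091×10⁻⁸ N⁻¹.
P = 0.000456 / 9.091×10⁻⁸ = 5016 N = 5.016 kN.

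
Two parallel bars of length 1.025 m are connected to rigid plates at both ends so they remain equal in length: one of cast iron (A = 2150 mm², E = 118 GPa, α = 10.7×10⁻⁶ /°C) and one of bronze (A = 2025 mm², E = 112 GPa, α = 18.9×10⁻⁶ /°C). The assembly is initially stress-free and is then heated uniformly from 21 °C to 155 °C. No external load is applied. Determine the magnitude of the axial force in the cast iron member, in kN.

Equilibrium of a rigid end plate with no external load gives equal and opposite internal forces ±P in the two members. Since α_{bronze} > α_{cast iron}, heating drives the bronze into compression and the cast iron into tension.
Equating the net (thermal + elastic) strains gives |α₁ − α₂|·ΔT = P·[1/(A₁E₁) + 1/(A₂E₂)].
|α₁ − α₂|·ΔT = 8.2×10⁻⁶ × 134 = 0.001099.
1/(A₁E₁) + 1/(A₂E₂) = 1/(2150×118×10³) + 1/(2025×112×10³) = 8.351×10⁻⁹ N⁻¹.
P = 0.001099 / 8.351×10⁻⁹ = 131600 N = 131.6 kN.

P ≈ 132 kN (tensile in the cast iron)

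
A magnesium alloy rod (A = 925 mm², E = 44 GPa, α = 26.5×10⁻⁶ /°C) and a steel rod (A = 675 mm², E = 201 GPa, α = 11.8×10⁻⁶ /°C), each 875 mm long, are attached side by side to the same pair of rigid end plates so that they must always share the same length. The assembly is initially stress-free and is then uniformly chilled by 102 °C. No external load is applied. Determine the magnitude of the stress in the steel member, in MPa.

σ ≈ 69.5 MPa (compressive)

Equilibrium of a rigid end plate with no external load gives equal and opposite internal forces ±P in the two members. Since α_{magnesium alloy} > α_{steel}, cooling drives the magnesium alloy into tension and the steel into compression.
Compatibility of the two members (thermal + elastic change equal): (α₁ − α₂)ΔT = P·[1/(A₁E₁) + 1/(A₂E₂)].
|α₁ − α₂|·ΔT = 14.7×10⁻⁶ × 102 = 0.001499.
1/(A₁E₁) + 1/(A₂E₂) = 1/(925×44×10³) + 1/(675×201×10³) = 3.194×10⁻⁸ N⁻¹.
So P = 0.001499 / 3.194×10⁻⁸ = 46.94 kN.
σ_{steel} = P/A₂ = 46940/675 = 69.55 MPa, compressive.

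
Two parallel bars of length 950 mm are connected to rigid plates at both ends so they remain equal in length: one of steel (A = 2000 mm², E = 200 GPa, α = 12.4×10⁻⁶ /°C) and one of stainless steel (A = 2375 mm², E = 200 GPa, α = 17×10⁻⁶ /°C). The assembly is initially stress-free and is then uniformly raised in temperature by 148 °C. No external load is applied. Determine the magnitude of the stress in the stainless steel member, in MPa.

Equilibrium of a rigid end plate with no external load gives equal and opposite internal forces ±P in the two members. Since α_{stainless steel} > α_{steel}, heating drives the stainless steel into compression and the steel into tension.
Equating the net (thermal + elastic) strains gives |α₁ − α₂|·ΔT = P·[1/(A₁E₁) + 1/(A₂E₂)].
|α₁ − α₂|·ΔT = 4.6×10⁻⁶ × 148 = 0.0006808.
1/(A₁E₁) + 1/(A₂E₂) = 1/(2000×200×10³) + 1/(2375×200×10³) = 4.605×10⁻⁹ N⁻¹.
So P = 0.0006808 / 4.605×10⁻⁹ = 147.8 kN.
σ_{stainless steel} = P/A₂ = 147800/2375 = 62.24 MPa, compressive.

σ ≈ 62.2 MPa (compressive)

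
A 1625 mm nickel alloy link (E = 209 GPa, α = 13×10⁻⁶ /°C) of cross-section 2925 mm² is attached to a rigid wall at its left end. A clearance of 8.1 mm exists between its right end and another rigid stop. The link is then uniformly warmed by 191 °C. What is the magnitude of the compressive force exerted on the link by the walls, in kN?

Free thermal elongation = αΔT L = 13×10⁻⁶ × 191 × 1625 = 4.035 mm.
Since δ_free = 4.03 mm is less than the 8.1 mm gap, the link never touches the wall. No axial force develops.

P ≈ 0 kN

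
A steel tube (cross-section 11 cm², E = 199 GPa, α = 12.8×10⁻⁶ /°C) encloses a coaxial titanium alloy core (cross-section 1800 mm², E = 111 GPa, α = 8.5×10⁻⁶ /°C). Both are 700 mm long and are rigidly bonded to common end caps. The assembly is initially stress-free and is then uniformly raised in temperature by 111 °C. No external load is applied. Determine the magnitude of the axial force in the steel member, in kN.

P ≈ 49.9 kN (compressive in the steel)

Equilibrium of a rigid end plate with no external load gives equal and opposite internal forces ±P in the two members. Since α_{steel} > α_{titanium alloy}, heating drives the steel into compression and the titanium alloy into tension.
Compatibility of the two members (thermal + elastic change equal): (α₁ − α₂)ΔT = P·[1/(A₁E₁) + 1/(A₂E₂)].
|α₁ − α₂|·ΔT = 4.3×10⁻⁶ × 111 = 0.0004773.
1/(A₁E₁) + 1/(A₂E₂) = 1/(1100×199×10³) + 1/(1800×111×10³) = 9.573×10⁻⁹ N⁻¹.
P = 0.0004773 / 9.573×10⁻⁹ = 49860 N = 49.86 kN.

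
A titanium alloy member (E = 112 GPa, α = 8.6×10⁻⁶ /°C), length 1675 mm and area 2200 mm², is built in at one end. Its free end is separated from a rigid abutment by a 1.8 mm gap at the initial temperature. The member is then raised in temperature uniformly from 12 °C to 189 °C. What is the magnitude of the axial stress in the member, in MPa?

If the wall were absent the member would grow by αΔT L = 8.6×10⁻⁶ × 177 × 1675 = 2.55 mm.
This exceeds the 1.8 mm gap, so the wall pushes back. The portion of expansion that must be recovered elastically is δ_free − gap = 2.55 − 1.8 = 0.7497 mm.
That suppressed elongation corresponds to σ = E·Δ/L = 112×10³ × 0.7497/1675 = 50.13 MPa.

σ ≈ 50.1 MPa (compressive)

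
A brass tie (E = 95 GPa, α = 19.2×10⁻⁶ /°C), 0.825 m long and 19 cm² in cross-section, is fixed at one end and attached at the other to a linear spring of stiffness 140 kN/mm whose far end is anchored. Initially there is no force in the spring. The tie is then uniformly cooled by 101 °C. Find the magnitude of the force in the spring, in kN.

P ≈ 137 kN

If the spring were absent the tie would shorten by αΔT L = 19.2×10⁻⁶ × 101 × 825 = 1.6 mm.
Let P be the tensile force in the spring. The tie extends elastically by PL/(AE) and the spring stretches by P/k; together these equal δ_free.
P [ L/(AE) + 1/k ] = δ_free → P [ 825/(1900×95×10³) + 1/(140×10³) ] = 1.6.
P = 1.6 / 1.171×10⁻⁵ = 136600 N.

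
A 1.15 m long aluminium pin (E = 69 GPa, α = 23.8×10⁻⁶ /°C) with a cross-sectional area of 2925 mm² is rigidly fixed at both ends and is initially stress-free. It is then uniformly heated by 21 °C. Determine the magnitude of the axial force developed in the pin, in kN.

The ends cannot move, so σ = EαΔT = 69×10³ × 23.8×10⁻⁶ × 21 = 34.49 MPa.
Then P = σA = 34.49 × 2925 mm² = 100.9 kN, compressive.

P ≈ 101 kN (compressive)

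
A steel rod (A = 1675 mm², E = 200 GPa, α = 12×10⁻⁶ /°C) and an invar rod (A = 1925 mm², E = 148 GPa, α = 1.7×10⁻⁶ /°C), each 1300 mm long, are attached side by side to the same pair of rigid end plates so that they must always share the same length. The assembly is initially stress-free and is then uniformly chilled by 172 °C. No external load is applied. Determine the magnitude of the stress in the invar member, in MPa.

Both members must finish at the same length. With the larger α, the steel tends to over-contract; the plates restrain it, putting the steel in tension and the invar in compression. With no external load the two internal forces are equal and opposite, magnitude P.
Equating the net (thermal + elastic) strains gives |α₁ − α₂|·ΔT = P·[1/(A₁E₁) + 1/(A₂E₂)].
|α₁ − α₂|·ΔT = 10.3×10⁻⁶ × 172 = 0.001772.
1/(A₁E₁) + 1/(A₂E₂) = 1/(1675×200×10³) + 1/(1925×148×10³) = 6.495×10⁻⁹ N⁻¹.
P = 0.001772 / 6.495×10⁻⁹ = 272800 N = 272.8 kN.
σ_{invar} = P/A₂ = 272800/1925 = 141.7 MPa, compressive.

σ ≈ 142 MPa (compressive)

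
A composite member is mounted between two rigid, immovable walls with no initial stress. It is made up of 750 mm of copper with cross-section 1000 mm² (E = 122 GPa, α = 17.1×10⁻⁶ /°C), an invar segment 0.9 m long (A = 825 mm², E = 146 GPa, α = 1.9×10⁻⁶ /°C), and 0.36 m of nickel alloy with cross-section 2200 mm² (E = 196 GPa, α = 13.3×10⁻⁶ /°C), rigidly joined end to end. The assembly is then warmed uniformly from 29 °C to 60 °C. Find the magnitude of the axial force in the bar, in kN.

With the walls removed the bar would change length by δ_free = Σ αᵢΔT Lᵢ = 17.1×10⁻⁶×31×750 + 1.9×10⁻⁶×31×900 + 13.3×10⁻⁶×31×360 = 0.599 mm.
The rigid supports impose zero overall length change; the single axial force P common to all segments must satisfy P Σ Lᵢ/(AᵢEᵢ) = δ_free.
The series flexibility is Σ Lᵢ/(AᵢEᵢ) = 750/(1000×122×10³) + 900/(825×146×10³) + 360/(2200×196×10³) = 1.445×10⁻⁵ mm/N.
So P = 0.599 / 1.445×10⁻⁵ = 41.44 kN, compressive.

P ≈ 41.4 kN (compressive)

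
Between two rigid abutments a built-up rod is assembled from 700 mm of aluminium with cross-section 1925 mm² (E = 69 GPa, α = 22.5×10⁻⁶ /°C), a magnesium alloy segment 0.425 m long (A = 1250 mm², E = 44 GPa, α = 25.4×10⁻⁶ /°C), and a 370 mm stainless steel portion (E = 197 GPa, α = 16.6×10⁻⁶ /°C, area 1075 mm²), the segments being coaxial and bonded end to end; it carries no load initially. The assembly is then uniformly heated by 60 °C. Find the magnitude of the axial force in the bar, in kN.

With the walls removed the bar would change length by δ_free = Σ αᵢΔT Lᵢ = 22.5×10⁻⁶×60×700 + 25.4×10⁻⁶×60×425 + 16.6×10⁻⁶×60×370 = 1.961 mm.
The walls prevent any net length change, so an axial force P (same in every segment) develops. Compatibility: P · Σ Lᵢ/(AᵢEᵢ) = δ_free.
The series flexibility is Σ Lᵢ/(AᵢEᵢ) = 700/(1925×69×10³) + 425/(1250×44×10³) + 370/(1075×197×10³) = 1.474×10⁻⁵ mm/N.
So P = 1.961 / 1.474×10⁻⁵ = 133 kN, compressive.

P ≈ 133 kN (compressive)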